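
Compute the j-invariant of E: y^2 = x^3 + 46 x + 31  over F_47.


Delta = -16(4 a^3 + 27 b^2) mod 47 = 16
-1728 * (4 a)^3 = -1728 * (4*46)^3 mod 47 = 1
j = 1 * 16^(-1) mod 47 = 3

j = 3 (mod 47)


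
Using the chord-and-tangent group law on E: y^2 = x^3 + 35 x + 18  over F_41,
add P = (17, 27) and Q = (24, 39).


P != Q, so use the chord formula.
s = (y2 - y1) / (x2 - x1) = (12) / (7) mod 41 = 31
x3 = s^2 - x1 - x2 mod 41 = 31^2 - 17 - 24 = 18
y3 = s (x1 - x3) - y1 mod 41 = 31 * (17 - 18) - 27 = 24

P + Q = (18, 24)


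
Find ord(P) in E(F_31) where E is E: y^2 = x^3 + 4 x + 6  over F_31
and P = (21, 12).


Compute successive multiples of P until we hit O:
  1P = (21, 12)
  2P = (22, 27)
  3P = (27, 22)
  4P = (3, 18)
  5P = (14, 27)
  6P = (24, 21)
  7P = (26, 4)
  8P = (25, 13)
  ... (continuing to 28P)
  28P = O

ord(P) = 28


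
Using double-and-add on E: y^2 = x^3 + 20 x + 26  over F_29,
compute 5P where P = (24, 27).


k = 5 = 101_2 (binary, LSB first: 101)
Double-and-add from P = (24, 27):
  bit 0 = 1: acc = O + (24, 27) = (24, 27)
  bit 1 = 0: acc unchanged = (24, 27)
  bit 2 = 1: acc = (24, 27) + (17, 1) = (16, 11)

5P = (16, 11)


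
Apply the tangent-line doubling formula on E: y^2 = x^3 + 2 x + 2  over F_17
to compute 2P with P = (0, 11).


Doubling: s = (3 x1^2 + a) / (2 y1)
s = (3*0^2 + 2) / (2*11) mod 17 = 14
x3 = s^2 - 2 x1 mod 17 = 14^2 - 2*0 = 9
y3 = s (x1 - x3) - y1 mod 17 = 14 * (0 - 9) - 11 = 16

2P = (9, 16)


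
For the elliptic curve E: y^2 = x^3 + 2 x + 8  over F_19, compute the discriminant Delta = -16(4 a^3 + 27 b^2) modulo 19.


4 a^3 + 27 b^2 = 4*2^3 + 27*8^2 = 32 + 1728 = 1760
Delta = -16 * (1760) = -28160
Delta mod 19 = 17

Delta = 17 (mod 19)


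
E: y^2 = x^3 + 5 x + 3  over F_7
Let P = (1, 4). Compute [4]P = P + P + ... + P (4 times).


k = 4 = 100_2 (binary, LSB first: 001)
Double-and-add from P = (1, 4):
  bit 0 = 0: acc unchanged = O
  bit 1 = 0: acc unchanged = O
  bit 2 = 1: acc = O + (6, 2) = (6, 2)

4P = (6, 2)


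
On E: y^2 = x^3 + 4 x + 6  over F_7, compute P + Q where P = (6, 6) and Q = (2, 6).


P != Q, so use the chord formula.
s = (y2 - y1) / (x2 - x1) = (0) / (3) mod 7 = 0
x3 = s^2 - x1 - x2 mod 7 = 0^2 - 6 - 2 = 6
y3 = s (x1 - x3) - y1 mod 7 = 0 * (6 - 6) - 6 = 1

P + Q = (6, 1)


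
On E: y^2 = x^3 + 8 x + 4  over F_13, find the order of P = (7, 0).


Compute successive multiples of P until we hit O:
  1P = (7, 0)
  2P = O

ord(P) = 2


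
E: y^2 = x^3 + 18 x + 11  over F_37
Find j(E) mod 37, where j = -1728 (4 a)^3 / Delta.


Delta = -16(4 a^3 + 27 b^2) mod 37 = 17
-1728 * (4 a)^3 = -1728 * (4*18)^3 mod 37 = 23
j = 23 * 17^(-1) mod 37 = 34

j = 34 (mod 37)


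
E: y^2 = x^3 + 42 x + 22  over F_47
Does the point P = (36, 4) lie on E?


Check whether y^2 = x^3 + 42 x + 22 (mod 47) for (x, y) = (36, 4).
LHS: y^2 = 4^2 mod 47 = 16
RHS: x^3 + 42 x + 22 = 36^3 + 42*36 + 22 mod 47 = 15
LHS != RHS

No, not on the curve


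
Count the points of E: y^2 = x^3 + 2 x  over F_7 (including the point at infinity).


For each x in F_7, count y with y^2 = x^3 + 2 x + 0 mod 7:
  x = 0: RHS = 0, y in [0]  -> 1 point(s)
  x = 4: RHS = 2, y in [3, 4]  -> 2 point(s)
  x = 5: RHS = 2, y in [3, 4]  -> 2 point(s)
  x = 6: RHS = 4, y in [2, 5]  -> 2 point(s)
Affine points: 7. Add the point at infinity: total = 8.

#E(F_7) = 8


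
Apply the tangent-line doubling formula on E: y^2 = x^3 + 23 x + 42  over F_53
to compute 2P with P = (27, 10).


Doubling: s = (3 x1^2 + a) / (2 y1)
s = (3*27^2 + 23) / (2*10) mod 53 = 31
x3 = s^2 - 2 x1 mod 53 = 31^2 - 2*27 = 6
y3 = s (x1 - x3) - y1 mod 53 = 31 * (27 - 6) - 10 = 5

2P = (6, 5)


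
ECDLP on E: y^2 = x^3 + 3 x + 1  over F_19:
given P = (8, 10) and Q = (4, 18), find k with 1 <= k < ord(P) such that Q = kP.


Enumerate multiples of P until we hit Q = (4, 18):
  1P = (8, 10)
  2P = (9, 4)
  3P = (0, 18)
  4P = (12, 13)
  5P = (15, 18)
  6P = (7, 2)
  7P = (11, 4)
  8P = (4, 1)
  9P = (18, 15)
  10P = (17, 14)
  11P = (1, 10)
  12P = (10, 9)
  13P = (6, 8)
  14P = (6, 11)
  15P = (10, 10)
  16P = (1, 9)
  17P = (17, 5)
  18P = (18, 4)
  19P = (4, 18)
Match found at i = 19.

k = 19


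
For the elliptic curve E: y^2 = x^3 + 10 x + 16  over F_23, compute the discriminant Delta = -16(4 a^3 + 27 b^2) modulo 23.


4 a^3 + 27 b^2 = 4*10^3 + 27*16^2 = 4000 + 6912 = 10912
Delta = -16 * (10912) = -174592
Delta mod 23 = 1

Delta = 1 (mod 23)


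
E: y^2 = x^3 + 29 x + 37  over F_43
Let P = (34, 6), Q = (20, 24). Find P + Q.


P != Q, so use the chord formula.
s = (y2 - y1) / (x2 - x1) = (18) / (29) mod 43 = 11
x3 = s^2 - x1 - x2 mod 43 = 11^2 - 34 - 20 = 24
y3 = s (x1 - x3) - y1 mod 43 = 11 * (34 - 24) - 6 = 18

P + Q = (24, 18)


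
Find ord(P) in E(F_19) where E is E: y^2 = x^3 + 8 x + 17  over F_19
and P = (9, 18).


Compute successive multiples of P until we hit O:
  1P = (9, 18)
  2P = (5, 12)
  3P = (12, 6)
  4P = (14, 2)
  5P = (7, 6)
  6P = (1, 11)
  7P = (16, 2)
  8P = (0, 13)
  ... (continuing to 26P)
  26P = O

ord(P) = 26


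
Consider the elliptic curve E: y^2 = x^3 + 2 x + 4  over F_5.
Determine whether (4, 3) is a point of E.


Check whether y^2 = x^3 + 2 x + 4 (mod 5) for (x, y) = (4, 3).
LHS: y^2 = 3^2 mod 5 = 4
RHS: x^3 + 2 x + 4 = 4^3 + 2*4 + 4 mod 5 = 1
LHS != RHS

No, not on the curve


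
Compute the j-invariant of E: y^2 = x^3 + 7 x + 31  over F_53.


Delta = -16(4 a^3 + 27 b^2) mod 53 = 40
-1728 * (4 a)^3 = -1728 * (4*7)^3 mod 53 = 51
j = 51 * 40^(-1) mod 53 = 45

j = 45 (mod 53)


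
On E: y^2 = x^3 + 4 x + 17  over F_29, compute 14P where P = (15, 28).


k = 14 = 1110_2 (binary, LSB first: 0111)
Double-and-add from P = (15, 28):
  bit 0 = 0: acc unchanged = O
  bit 1 = 1: acc = O + (6, 5) = (6, 5)
  bit 2 = 1: acc = (6, 5) + (16, 28) = (12, 16)
  bit 3 = 1: acc = (12, 16) + (20, 8) = (27, 28)

14P = (27, 28)


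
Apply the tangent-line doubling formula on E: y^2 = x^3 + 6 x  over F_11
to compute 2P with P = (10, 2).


Doubling: s = (3 x1^2 + a) / (2 y1)
s = (3*10^2 + 6) / (2*2) mod 11 = 5
x3 = s^2 - 2 x1 mod 11 = 5^2 - 2*10 = 5
y3 = s (x1 - x3) - y1 mod 11 = 5 * (10 - 5) - 2 = 1

2P = (5, 1)


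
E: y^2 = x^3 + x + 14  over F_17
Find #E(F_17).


For each x in F_17, count y with y^2 = x^3 + 1 x + 14 mod 17:
  x = 1: RHS = 16, y in [4, 13]  -> 2 point(s)
  x = 5: RHS = 8, y in [5, 12]  -> 2 point(s)
  x = 6: RHS = 15, y in [7, 10]  -> 2 point(s)
  x = 9: RHS = 4, y in [2, 15]  -> 2 point(s)
  x = 10: RHS = 4, y in [2, 15]  -> 2 point(s)
  x = 11: RHS = 13, y in [8, 9]  -> 2 point(s)
  x = 14: RHS = 1, y in [1, 16]  -> 2 point(s)
  x = 15: RHS = 4, y in [2, 15]  -> 2 point(s)
Affine points: 16. Add the point at infinity: total = 17.

#E(F_17) = 17


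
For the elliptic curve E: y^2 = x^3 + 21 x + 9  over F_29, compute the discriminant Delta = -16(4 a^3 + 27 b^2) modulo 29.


4 a^3 + 27 b^2 = 4*21^3 + 27*9^2 = 37044 + 2187 = 39231
Delta = -16 * (39231) = -627696
Delta mod 29 = 9

Delta = 9 (mod 29)


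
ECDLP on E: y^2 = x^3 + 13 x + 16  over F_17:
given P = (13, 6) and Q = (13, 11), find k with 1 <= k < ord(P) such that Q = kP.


Enumerate multiples of P until we hit Q = (13, 11):
  1P = (13, 6)
  2P = (12, 9)
  3P = (1, 9)
  4P = (2, 4)
  5P = (4, 8)
  6P = (16, 6)
  7P = (5, 11)
  8P = (14, 1)
  9P = (15, 4)
  10P = (7, 5)
  11P = (6, 15)
  12P = (0, 4)
  13P = (0, 13)
  14P = (6, 2)
  15P = (7, 12)
  16P = (15, 13)
  17P = (14, 16)
  18P = (5, 6)
  19P = (16, 11)
  20P = (4, 9)
  21P = (2, 13)
  22P = (1, 8)
  23P = (12, 8)
  24P = (13, 11)
Match found at i = 24.

k = 24


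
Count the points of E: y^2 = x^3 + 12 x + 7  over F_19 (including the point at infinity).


For each x in F_19, count y with y^2 = x^3 + 12 x + 7 mod 19:
  x = 0: RHS = 7, y in [8, 11]  -> 2 point(s)
  x = 1: RHS = 1, y in [1, 18]  -> 2 point(s)
  x = 2: RHS = 1, y in [1, 18]  -> 2 point(s)
  x = 4: RHS = 5, y in [9, 10]  -> 2 point(s)
  x = 7: RHS = 16, y in [4, 15]  -> 2 point(s)
  x = 8: RHS = 7, y in [8, 11]  -> 2 point(s)
  x = 10: RHS = 6, y in [5, 14]  -> 2 point(s)
  x = 11: RHS = 7, y in [8, 11]  -> 2 point(s)
  x = 12: RHS = 17, y in [6, 13]  -> 2 point(s)
  x = 13: RHS = 4, y in [2, 17]  -> 2 point(s)
  x = 15: RHS = 9, y in [3, 16]  -> 2 point(s)
  x = 16: RHS = 1, y in [1, 18]  -> 2 point(s)
Affine points: 24. Add the point at infinity: total = 25.

#E(F_19) = 25


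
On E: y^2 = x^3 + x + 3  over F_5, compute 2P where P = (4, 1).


k = 2 = 10_2 (binary, LSB first: 01)
Double-and-add from P = (4, 1):
  bit 0 = 0: acc unchanged = O
  bit 1 = 1: acc = O + (1, 0) = (1, 0)

2P = (1, 0)


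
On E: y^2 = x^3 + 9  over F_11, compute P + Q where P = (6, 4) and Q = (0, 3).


P != Q, so use the chord formula.
s = (y2 - y1) / (x2 - x1) = (10) / (5) mod 11 = 2
x3 = s^2 - x1 - x2 mod 11 = 2^2 - 6 - 0 = 9
y3 = s (x1 - x3) - y1 mod 11 = 2 * (6 - 9) - 4 = 1

P + Q = (9, 1)


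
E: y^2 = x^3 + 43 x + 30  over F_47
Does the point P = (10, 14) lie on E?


Check whether y^2 = x^3 + 43 x + 30 (mod 47) for (x, y) = (10, 14).
LHS: y^2 = 14^2 mod 47 = 8
RHS: x^3 + 43 x + 30 = 10^3 + 43*10 + 30 mod 47 = 3
LHS != RHS

No, not on the curve


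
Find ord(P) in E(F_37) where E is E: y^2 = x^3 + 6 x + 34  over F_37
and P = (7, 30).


Compute successive multiples of P until we hit O:
  1P = (7, 30)
  2P = (32, 8)
  3P = (25, 11)
  4P = (6, 8)
  5P = (27, 11)
  6P = (36, 29)
  7P = (5, 35)
  8P = (22, 26)
  ... (continuing to 41P)
  41P = O

ord(P) = 41


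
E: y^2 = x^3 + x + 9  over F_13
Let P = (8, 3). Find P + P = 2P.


Doubling: s = (3 x1^2 + a) / (2 y1)
s = (3*8^2 + 1) / (2*3) mod 13 = 4
x3 = s^2 - 2 x1 mod 13 = 4^2 - 2*8 = 0
y3 = s (x1 - x3) - y1 mod 13 = 4 * (8 - 0) - 3 = 3

2P = (0, 3)


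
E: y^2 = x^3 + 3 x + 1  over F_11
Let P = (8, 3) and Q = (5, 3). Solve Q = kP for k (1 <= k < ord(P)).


Enumerate multiples of P until we hit Q = (5, 3):
  1P = (8, 3)
  2P = (9, 3)
  3P = (5, 8)
  4P = (2, 9)
  5P = (2, 2)
  6P = (5, 3)
Match found at i = 6.

k = 6


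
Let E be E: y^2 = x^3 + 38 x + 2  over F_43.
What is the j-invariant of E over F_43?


Delta = -16(4 a^3 + 27 b^2) mod 43 = 37
-1728 * (4 a)^3 = -1728 * (4*38)^3 mod 43 = 16
j = 16 * 37^(-1) mod 43 = 26

j = 26 (mod 43)


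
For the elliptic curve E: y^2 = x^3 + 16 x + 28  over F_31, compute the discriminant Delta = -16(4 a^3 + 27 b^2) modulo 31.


4 a^3 + 27 b^2 = 4*16^3 + 27*28^2 = 16384 + 21168 = 37552
Delta = -16 * (37552) = -600832
Delta mod 31 = 10

Delta = 10 (mod 31)


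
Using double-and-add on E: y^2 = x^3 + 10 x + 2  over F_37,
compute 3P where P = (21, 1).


k = 3 = 11_2 (binary, LSB first: 11)
Double-and-add from P = (21, 1):
  bit 0 = 1: acc = O + (21, 1) = (21, 1)
  bit 1 = 1: acc = (21, 1) + (23, 35) = (23, 2)

3P = (23, 2)


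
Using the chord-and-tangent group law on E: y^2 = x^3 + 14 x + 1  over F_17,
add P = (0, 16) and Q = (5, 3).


P != Q, so use the chord formula.
s = (y2 - y1) / (x2 - x1) = (4) / (5) mod 17 = 11
x3 = s^2 - x1 - x2 mod 17 = 11^2 - 0 - 5 = 14
y3 = s (x1 - x3) - y1 mod 17 = 11 * (0 - 14) - 16 = 0

P + Q = (14, 0)


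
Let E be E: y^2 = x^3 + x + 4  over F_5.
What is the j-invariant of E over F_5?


Delta = -16(4 a^3 + 27 b^2) mod 5 = 4
-1728 * (4 a)^3 = -1728 * (4*1)^3 mod 5 = 3
j = 3 * 4^(-1) mod 5 = 2

j = 2 (mod 5)


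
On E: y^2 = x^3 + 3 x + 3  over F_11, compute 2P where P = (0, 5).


Doubling: s = (3 x1^2 + a) / (2 y1)
s = (3*0^2 + 3) / (2*5) mod 11 = 8
x3 = s^2 - 2 x1 mod 11 = 8^2 - 2*0 = 9
y3 = s (x1 - x3) - y1 mod 11 = 8 * (0 - 9) - 5 = 0

2P = (9, 0)


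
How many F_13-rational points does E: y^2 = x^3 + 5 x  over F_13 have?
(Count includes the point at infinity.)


For each x in F_13, count y with y^2 = x^3 + 5 x + 0 mod 13:
  x = 0: RHS = 0, y in [0]  -> 1 point(s)
  x = 3: RHS = 3, y in [4, 9]  -> 2 point(s)
  x = 6: RHS = 12, y in [5, 8]  -> 2 point(s)
  x = 7: RHS = 1, y in [1, 12]  -> 2 point(s)
  x = 10: RHS = 10, y in [6, 7]  -> 2 point(s)
Affine points: 9. Add the point at infinity: total = 10.

#E(F_13) = 10


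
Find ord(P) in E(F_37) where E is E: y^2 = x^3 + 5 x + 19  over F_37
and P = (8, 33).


Compute successive multiples of P until we hit O:
  1P = (8, 33)
  2P = (14, 13)
  3P = (22, 26)
  4P = (35, 36)
  5P = (10, 12)
  6P = (9, 33)
  7P = (20, 4)
  8P = (30, 14)
  ... (continuing to 34P)
  34P = O

ord(P) = 34


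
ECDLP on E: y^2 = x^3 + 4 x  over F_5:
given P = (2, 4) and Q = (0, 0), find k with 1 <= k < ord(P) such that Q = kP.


Enumerate multiples of P until we hit Q = (0, 0):
  1P = (2, 4)
  2P = (0, 0)
Match found at i = 2.

k = 2


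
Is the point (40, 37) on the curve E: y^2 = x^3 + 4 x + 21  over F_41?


Check whether y^2 = x^3 + 4 x + 21 (mod 41) for (x, y) = (40, 37).
LHS: y^2 = 37^2 mod 41 = 16
RHS: x^3 + 4 x + 21 = 40^3 + 4*40 + 21 mod 41 = 16
LHS = RHS

Yes, on the curve


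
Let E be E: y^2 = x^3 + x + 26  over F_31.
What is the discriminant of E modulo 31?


4 a^3 + 27 b^2 = 4*1^3 + 27*26^2 = 4 + 18252 = 18256
Delta = -16 * (18256) = -292096
Delta mod 31 = 17

Delta = 17 (mod 31)


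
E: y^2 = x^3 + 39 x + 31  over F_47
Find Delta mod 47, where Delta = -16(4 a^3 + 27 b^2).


4 a^3 + 27 b^2 = 4*39^3 + 27*31^2 = 237276 + 25947 = 263223
Delta = -16 * (263223) = -4211568
Delta mod 47 = 8

Delta = 8 (mod 47)


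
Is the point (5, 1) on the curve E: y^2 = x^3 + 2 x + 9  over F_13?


Check whether y^2 = x^3 + 2 x + 9 (mod 13) for (x, y) = (5, 1).
LHS: y^2 = 1^2 mod 13 = 1
RHS: x^3 + 2 x + 9 = 5^3 + 2*5 + 9 mod 13 = 1
LHS = RHS

Yes, on the curve


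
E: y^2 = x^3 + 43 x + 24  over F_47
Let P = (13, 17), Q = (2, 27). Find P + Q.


P != Q, so use the chord formula.
s = (y2 - y1) / (x2 - x1) = (10) / (36) mod 47 = 29
x3 = s^2 - x1 - x2 mod 47 = 29^2 - 13 - 2 = 27
y3 = s (x1 - x3) - y1 mod 47 = 29 * (13 - 27) - 17 = 0

P + Q = (27, 0)


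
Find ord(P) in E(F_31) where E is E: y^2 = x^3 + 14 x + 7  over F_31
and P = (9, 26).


Compute successive multiples of P until we hit O:
  1P = (9, 26)
  2P = (29, 23)
  3P = (21, 13)
  4P = (11, 2)
  5P = (0, 21)
  6P = (7, 13)
  7P = (3, 13)
  8P = (28, 0)
  ... (continuing to 16P)
  16P = O

ord(P) = 16


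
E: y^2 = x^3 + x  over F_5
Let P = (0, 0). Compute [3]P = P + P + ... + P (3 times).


k = 3 = 11_2 (binary, LSB first: 11)
Double-and-add from P = (0, 0):
  bit 0 = 1: acc = O + (0, 0) = (0, 0)
  bit 1 = 1: acc = (0, 0) + O = (0, 0)

3P = (0, 0)


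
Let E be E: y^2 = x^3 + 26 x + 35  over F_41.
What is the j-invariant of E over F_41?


Delta = -16(4 a^3 + 27 b^2) mod 41 = 40
-1728 * (4 a)^3 = -1728 * (4*26)^3 mod 41 = 31
j = 31 * 40^(-1) mod 41 = 10

j = 10 (mod 41)


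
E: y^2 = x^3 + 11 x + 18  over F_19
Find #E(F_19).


For each x in F_19, count y with y^2 = x^3 + 11 x + 18 mod 19:
  x = 1: RHS = 11, y in [7, 12]  -> 2 point(s)
  x = 7: RHS = 1, y in [1, 18]  -> 2 point(s)
  x = 10: RHS = 7, y in [8, 11]  -> 2 point(s)
  x = 11: RHS = 7, y in [8, 11]  -> 2 point(s)
  x = 12: RHS = 16, y in [4, 15]  -> 2 point(s)
  x = 14: RHS = 9, y in [3, 16]  -> 2 point(s)
  x = 15: RHS = 5, y in [9, 10]  -> 2 point(s)
  x = 17: RHS = 7, y in [8, 11]  -> 2 point(s)
  x = 18: RHS = 6, y in [5, 14]  -> 2 point(s)
Affine points: 18. Add the point at infinity: total = 19.

#E(F_19) = 19


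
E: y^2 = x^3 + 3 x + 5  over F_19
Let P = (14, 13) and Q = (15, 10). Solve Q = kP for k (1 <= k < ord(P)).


Enumerate multiples of P until we hit Q = (15, 10):
  1P = (14, 13)
  2P = (0, 10)
  3P = (16, 11)
  4P = (9, 1)
  5P = (1, 3)
  6P = (11, 1)
  7P = (10, 3)
  8P = (6, 7)
  9P = (15, 10)
Match found at i = 9.

k = 9


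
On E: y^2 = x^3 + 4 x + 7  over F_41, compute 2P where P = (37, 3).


Doubling: s = (3 x1^2 + a) / (2 y1)
s = (3*37^2 + 4) / (2*3) mod 41 = 36
x3 = s^2 - 2 x1 mod 41 = 36^2 - 2*37 = 33
y3 = s (x1 - x3) - y1 mod 41 = 36 * (37 - 33) - 3 = 18

2P = (33, 18)


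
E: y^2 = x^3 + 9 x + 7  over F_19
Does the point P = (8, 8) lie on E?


Check whether y^2 = x^3 + 9 x + 7 (mod 19) for (x, y) = (8, 8).
LHS: y^2 = 8^2 mod 19 = 7
RHS: x^3 + 9 x + 7 = 8^3 + 9*8 + 7 mod 19 = 2
LHS != RHS

No, not on the curve


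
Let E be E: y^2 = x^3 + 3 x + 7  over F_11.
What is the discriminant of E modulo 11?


4 a^3 + 27 b^2 = 4*3^3 + 27*7^2 = 108 + 1323 = 1431
Delta = -16 * (1431) = -22896
Delta mod 11 = 6

Delta = 6 (mod 11)


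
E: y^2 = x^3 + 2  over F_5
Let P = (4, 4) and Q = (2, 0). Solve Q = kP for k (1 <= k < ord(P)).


Enumerate multiples of P until we hit Q = (2, 0):
  1P = (4, 4)
  2P = (3, 2)
  3P = (2, 0)
Match found at i = 3.

k = 3


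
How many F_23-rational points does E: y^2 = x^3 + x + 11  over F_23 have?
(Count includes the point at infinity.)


For each x in F_23, count y with y^2 = x^3 + 1 x + 11 mod 23:
  x = 1: RHS = 13, y in [6, 17]  -> 2 point(s)
  x = 3: RHS = 18, y in [8, 15]  -> 2 point(s)
  x = 5: RHS = 3, y in [7, 16]  -> 2 point(s)
  x = 6: RHS = 3, y in [7, 16]  -> 2 point(s)
  x = 7: RHS = 16, y in [4, 19]  -> 2 point(s)
  x = 8: RHS = 2, y in [5, 18]  -> 2 point(s)
  x = 9: RHS = 13, y in [6, 17]  -> 2 point(s)
  x = 10: RHS = 9, y in [3, 20]  -> 2 point(s)
  x = 12: RHS = 3, y in [7, 16]  -> 2 point(s)
  x = 13: RHS = 13, y in [6, 17]  -> 2 point(s)
  x = 14: RHS = 9, y in [3, 20]  -> 2 point(s)
  x = 16: RHS = 6, y in [11, 12]  -> 2 point(s)
  x = 19: RHS = 12, y in [9, 14]  -> 2 point(s)
  x = 20: RHS = 4, y in [2, 21]  -> 2 point(s)
  x = 21: RHS = 1, y in [1, 22]  -> 2 point(s)
  x = 22: RHS = 9, y in [3, 20]  -> 2 point(s)
Affine points: 32. Add the point at infinity: total = 33.

#E(F_23) = 33


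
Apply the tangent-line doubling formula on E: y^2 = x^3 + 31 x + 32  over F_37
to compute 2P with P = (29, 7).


Doubling: s = (3 x1^2 + a) / (2 y1)
s = (3*29^2 + 31) / (2*7) mod 37 = 8
x3 = s^2 - 2 x1 mod 37 = 8^2 - 2*29 = 6
y3 = s (x1 - x3) - y1 mod 37 = 8 * (29 - 6) - 7 = 29

2P = (6, 29)


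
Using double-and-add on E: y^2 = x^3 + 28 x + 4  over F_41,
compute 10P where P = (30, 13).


k = 10 = 1010_2 (binary, LSB first: 0101)
Double-and-add from P = (30, 13):
  bit 0 = 0: acc unchanged = O
  bit 1 = 1: acc = O + (38, 37) = (38, 37)
  bit 2 = 0: acc unchanged = (38, 37)
  bit 3 = 1: acc = (38, 37) + (3, 19) = (9, 40)

10P = (9, 40)


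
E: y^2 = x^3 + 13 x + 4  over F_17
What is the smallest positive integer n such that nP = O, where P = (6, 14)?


Compute successive multiples of P until we hit O:
  1P = (6, 14)
  2P = (7, 9)
  3P = (12, 16)
  4P = (1, 16)
  5P = (2, 15)
  6P = (8, 12)
  7P = (4, 1)
  8P = (11, 13)
  ... (continuing to 24P)
  24P = O

ord(P) = 24


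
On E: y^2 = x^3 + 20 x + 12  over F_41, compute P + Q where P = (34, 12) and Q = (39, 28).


P != Q, so use the chord formula.
s = (y2 - y1) / (x2 - x1) = (16) / (5) mod 41 = 36
x3 = s^2 - x1 - x2 mod 41 = 36^2 - 34 - 39 = 34
y3 = s (x1 - x3) - y1 mod 41 = 36 * (34 - 34) - 12 = 29

P + Q = (34, 29)


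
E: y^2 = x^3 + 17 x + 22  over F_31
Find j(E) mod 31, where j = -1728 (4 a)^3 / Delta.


Delta = -16(4 a^3 + 27 b^2) mod 31 = 8
-1728 * (4 a)^3 = -1728 * (4*17)^3 mod 31 = 23
j = 23 * 8^(-1) mod 31 = 30

j = 30 (mod 31)


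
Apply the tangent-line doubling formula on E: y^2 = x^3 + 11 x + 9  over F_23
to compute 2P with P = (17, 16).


Doubling: s = (3 x1^2 + a) / (2 y1)
s = (3*17^2 + 11) / (2*16) mod 23 = 3
x3 = s^2 - 2 x1 mod 23 = 3^2 - 2*17 = 21
y3 = s (x1 - x3) - y1 mod 23 = 3 * (17 - 21) - 16 = 18

2P = (21, 18)


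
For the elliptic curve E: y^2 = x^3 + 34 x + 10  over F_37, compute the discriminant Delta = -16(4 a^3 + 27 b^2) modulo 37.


4 a^3 + 27 b^2 = 4*34^3 + 27*10^2 = 157216 + 2700 = 159916
Delta = -16 * (159916) = -2558656
Delta mod 37 = 5

Delta = 5 (mod 37)


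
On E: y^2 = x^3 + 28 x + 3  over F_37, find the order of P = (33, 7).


Compute successive multiples of P until we hit O:
  1P = (33, 7)
  2P = (5, 34)
  3P = (8, 31)
  4P = (0, 22)
  5P = (25, 23)
  6P = (20, 4)
  7P = (32, 16)
  8P = (16, 25)
  ... (continuing to 43P)
  43P = O

ord(P) = 43


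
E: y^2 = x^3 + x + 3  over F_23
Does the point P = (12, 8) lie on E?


Check whether y^2 = x^3 + 1 x + 3 (mod 23) for (x, y) = (12, 8).
LHS: y^2 = 8^2 mod 23 = 18
RHS: x^3 + 1 x + 3 = 12^3 + 1*12 + 3 mod 23 = 18
LHS = RHS

Yes, on the curve


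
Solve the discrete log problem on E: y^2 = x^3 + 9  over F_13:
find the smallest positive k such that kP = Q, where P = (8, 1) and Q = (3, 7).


Enumerate multiples of P until we hit Q = (3, 7):
  1P = (8, 1)
  2P = (9, 7)
  3P = (6, 11)
  4P = (11, 1)
  5P = (7, 12)
  6P = (2, 11)
  7P = (0, 3)
  8P = (1, 7)
  9P = (5, 2)
  10P = (3, 6)
  11P = (3, 7)
Match found at i = 11.

k = 11


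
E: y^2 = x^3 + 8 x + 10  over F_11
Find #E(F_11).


For each x in F_11, count y with y^2 = x^3 + 8 x + 10 mod 11:
  x = 2: RHS = 1, y in [1, 10]  -> 2 point(s)
  x = 8: RHS = 3, y in [5, 6]  -> 2 point(s)
  x = 10: RHS = 1, y in [1, 10]  -> 2 point(s)
Affine points: 6. Add the point at infinity: total = 7.

#E(F_11) = 7


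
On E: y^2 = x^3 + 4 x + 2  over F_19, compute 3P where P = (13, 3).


k = 3 = 11_2 (binary, LSB first: 11)
Double-and-add from P = (13, 3):
  bit 0 = 1: acc = O + (13, 3) = (13, 3)
  bit 1 = 1: acc = (13, 3) + (10, 15) = (12, 12)

3P = (12, 12)


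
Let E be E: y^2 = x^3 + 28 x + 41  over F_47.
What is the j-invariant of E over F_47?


Delta = -16(4 a^3 + 27 b^2) mod 47 = 1
-1728 * (4 a)^3 = -1728 * (4*28)^3 mod 47 = 44
j = 44 * 1^(-1) mod 47 = 44

j = 44 (mod 47)


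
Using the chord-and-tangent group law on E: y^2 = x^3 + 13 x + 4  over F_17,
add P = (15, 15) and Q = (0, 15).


P != Q, so use the chord formula.
s = (y2 - y1) / (x2 - x1) = (0) / (2) mod 17 = 0
x3 = s^2 - x1 - x2 mod 17 = 0^2 - 15 - 0 = 2
y3 = s (x1 - x3) - y1 mod 17 = 0 * (15 - 2) - 15 = 2

P + Q = (2, 2)


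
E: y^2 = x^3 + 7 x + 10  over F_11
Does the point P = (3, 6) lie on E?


Check whether y^2 = x^3 + 7 x + 10 (mod 11) for (x, y) = (3, 6).
LHS: y^2 = 6^2 mod 11 = 3
RHS: x^3 + 7 x + 10 = 3^3 + 7*3 + 10 mod 11 = 3
LHS = RHS

Yes, on the curve


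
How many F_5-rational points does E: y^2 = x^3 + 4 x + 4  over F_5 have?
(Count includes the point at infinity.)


For each x in F_5, count y with y^2 = x^3 + 4 x + 4 mod 5:
  x = 0: RHS = 4, y in [2, 3]  -> 2 point(s)
  x = 1: RHS = 4, y in [2, 3]  -> 2 point(s)
  x = 2: RHS = 0, y in [0]  -> 1 point(s)
  x = 4: RHS = 4, y in [2, 3]  -> 2 point(s)
Affine points: 7. Add the point at infinity: total = 8.

#E(F_5) = 8


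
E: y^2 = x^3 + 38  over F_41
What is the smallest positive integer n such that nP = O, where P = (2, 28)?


Compute successive multiples of P until we hit O:
  1P = (2, 28)
  2P = (36, 35)
  3P = (4, 15)
  4P = (26, 5)
  5P = (11, 37)
  6P = (29, 27)
  7P = (19, 3)
  8P = (25, 1)
  ... (continuing to 21P)
  21P = O

ord(P) = 21


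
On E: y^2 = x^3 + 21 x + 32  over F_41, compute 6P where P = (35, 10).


k = 6 = 110_2 (binary, LSB first: 011)
Double-and-add from P = (35, 10):
  bit 0 = 0: acc unchanged = O
  bit 1 = 1: acc = O + (33, 7) = (33, 7)
  bit 2 = 1: acc = (33, 7) + (18, 25) = (39, 33)

6P = (39, 33)


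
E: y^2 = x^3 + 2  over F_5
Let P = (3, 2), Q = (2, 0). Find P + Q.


P != Q, so use the chord formula.
s = (y2 - y1) / (x2 - x1) = (3) / (4) mod 5 = 2
x3 = s^2 - x1 - x2 mod 5 = 2^2 - 3 - 2 = 4
y3 = s (x1 - x3) - y1 mod 5 = 2 * (3 - 4) - 2 = 1

P + Q = (4, 1)


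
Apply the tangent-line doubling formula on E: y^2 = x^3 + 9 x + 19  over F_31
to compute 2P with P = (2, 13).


Doubling: s = (3 x1^2 + a) / (2 y1)
s = (3*2^2 + 9) / (2*13) mod 31 = 2
x3 = s^2 - 2 x1 mod 31 = 2^2 - 2*2 = 0
y3 = s (x1 - x3) - y1 mod 31 = 2 * (2 - 0) - 13 = 22

2P = (0, 22)


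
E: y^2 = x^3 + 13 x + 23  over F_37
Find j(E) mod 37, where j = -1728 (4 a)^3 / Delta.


Delta = -16(4 a^3 + 27 b^2) mod 37 = 13
-1728 * (4 a)^3 = -1728 * (4*13)^3 mod 37 = 14
j = 14 * 13^(-1) mod 37 = 21

j = 21 (mod 37)


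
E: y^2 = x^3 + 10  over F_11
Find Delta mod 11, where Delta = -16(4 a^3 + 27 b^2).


4 a^3 + 27 b^2 = 4*0^3 + 27*10^2 = 0 + 2700 = 2700
Delta = -16 * (2700) = -43200
Delta mod 11 = 8

Delta = 8 (mod 11)


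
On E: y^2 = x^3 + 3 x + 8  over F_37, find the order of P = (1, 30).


Compute successive multiples of P until we hit O:
  1P = (1, 30)
  2P = (8, 10)
  3P = (12, 12)
  4P = (12, 25)
  5P = (8, 27)
  6P = (1, 7)
  7P = O

ord(P) = 7


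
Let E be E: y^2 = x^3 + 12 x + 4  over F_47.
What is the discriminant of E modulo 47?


4 a^3 + 27 b^2 = 4*12^3 + 27*4^2 = 6912 + 432 = 7344
Delta = -16 * (7344) = -117504
Delta mod 47 = 43

Delta = 43 (mod 47)


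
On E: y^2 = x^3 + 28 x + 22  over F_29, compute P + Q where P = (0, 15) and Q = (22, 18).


P != Q, so use the chord formula.
s = (y2 - y1) / (x2 - x1) = (3) / (22) mod 29 = 12
x3 = s^2 - x1 - x2 mod 29 = 12^2 - 0 - 22 = 6
y3 = s (x1 - x3) - y1 mod 29 = 12 * (0 - 6) - 15 = 0

P + Q = (6, 0)


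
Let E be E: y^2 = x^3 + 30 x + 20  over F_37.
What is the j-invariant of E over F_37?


Delta = -16(4 a^3 + 27 b^2) mod 37 = 1
-1728 * (4 a)^3 = -1728 * (4*30)^3 mod 37 = 27
j = 27 * 1^(-1) mod 37 = 27

j = 27 (mod 37)


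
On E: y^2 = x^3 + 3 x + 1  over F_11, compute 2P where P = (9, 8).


Doubling: s = (3 x1^2 + a) / (2 y1)
s = (3*9^2 + 3) / (2*8) mod 11 = 3
x3 = s^2 - 2 x1 mod 11 = 3^2 - 2*9 = 2
y3 = s (x1 - x3) - y1 mod 11 = 3 * (9 - 2) - 8 = 2

2P = (2, 2)


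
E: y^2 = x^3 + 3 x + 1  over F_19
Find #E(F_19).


For each x in F_19, count y with y^2 = x^3 + 3 x + 1 mod 19:
  x = 0: RHS = 1, y in [1, 18]  -> 2 point(s)
  x = 1: RHS = 5, y in [9, 10]  -> 2 point(s)
  x = 4: RHS = 1, y in [1, 18]  -> 2 point(s)
  x = 6: RHS = 7, y in [8, 11]  -> 2 point(s)
  x = 7: RHS = 4, y in [2, 17]  -> 2 point(s)
  x = 8: RHS = 5, y in [9, 10]  -> 2 point(s)
  x = 9: RHS = 16, y in [4, 15]  -> 2 point(s)
  x = 10: RHS = 5, y in [9, 10]  -> 2 point(s)
  x = 11: RHS = 16, y in [4, 15]  -> 2 point(s)
  x = 12: RHS = 17, y in [6, 13]  -> 2 point(s)
  x = 15: RHS = 1, y in [1, 18]  -> 2 point(s)
  x = 17: RHS = 6, y in [5, 14]  -> 2 point(s)
  x = 18: RHS = 16, y in [4, 15]  -> 2 point(s)
Affine points: 26. Add the point at infinity: total = 27.

#E(F_19) = 27


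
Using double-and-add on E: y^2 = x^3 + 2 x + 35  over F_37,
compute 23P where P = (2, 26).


k = 23 = 10111_2 (binary, LSB first: 11101)
Double-and-add from P = (2, 26):
  bit 0 = 1: acc = O + (2, 26) = (2, 26)
  bit 1 = 1: acc = (2, 26) + (12, 14) = (20, 3)
  bit 2 = 1: acc = (20, 3) + (22, 16) = (28, 19)
  bit 3 = 0: acc unchanged = (28, 19)
  bit 4 = 1: acc = (28, 19) + (29, 5) = (28, 18)

23P = (28, 18)


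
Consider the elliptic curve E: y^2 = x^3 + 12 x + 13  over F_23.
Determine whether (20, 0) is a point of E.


Check whether y^2 = x^3 + 12 x + 13 (mod 23) for (x, y) = (20, 0).
LHS: y^2 = 0^2 mod 23 = 0
RHS: x^3 + 12 x + 13 = 20^3 + 12*20 + 13 mod 23 = 19
LHS != RHS

No, not on the curve


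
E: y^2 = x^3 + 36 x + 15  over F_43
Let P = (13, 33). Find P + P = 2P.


Doubling: s = (3 x1^2 + a) / (2 y1)
s = (3*13^2 + 36) / (2*33) mod 43 = 18
x3 = s^2 - 2 x1 mod 43 = 18^2 - 2*13 = 40
y3 = s (x1 - x3) - y1 mod 43 = 18 * (13 - 40) - 33 = 40

2P = (40, 40)


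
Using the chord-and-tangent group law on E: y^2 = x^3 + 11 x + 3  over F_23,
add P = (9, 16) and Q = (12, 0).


P != Q, so use the chord formula.
s = (y2 - y1) / (x2 - x1) = (7) / (3) mod 23 = 10
x3 = s^2 - x1 - x2 mod 23 = 10^2 - 9 - 12 = 10
y3 = s (x1 - x3) - y1 mod 23 = 10 * (9 - 10) - 16 = 20

P + Q = (10, 20)


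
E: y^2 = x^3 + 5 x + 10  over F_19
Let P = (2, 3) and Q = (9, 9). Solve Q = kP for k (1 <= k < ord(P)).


Enumerate multiples of P until we hit Q = (9, 9):
  1P = (2, 3)
  2P = (13, 7)
  3P = (9, 10)
  4P = (9, 9)
Match found at i = 4.

k = 4


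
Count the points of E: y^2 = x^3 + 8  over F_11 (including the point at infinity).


For each x in F_11, count y with y^2 = x^3 + 0 x + 8 mod 11:
  x = 1: RHS = 9, y in [3, 8]  -> 2 point(s)
  x = 2: RHS = 5, y in [4, 7]  -> 2 point(s)
  x = 5: RHS = 1, y in [1, 10]  -> 2 point(s)
  x = 6: RHS = 4, y in [2, 9]  -> 2 point(s)
  x = 8: RHS = 3, y in [5, 6]  -> 2 point(s)
  x = 9: RHS = 0, y in [0]  -> 1 point(s)
Affine points: 11. Add the point at infinity: total = 12.

#E(F_11) = 12


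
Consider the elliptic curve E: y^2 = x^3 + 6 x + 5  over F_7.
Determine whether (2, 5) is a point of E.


Check whether y^2 = x^3 + 6 x + 5 (mod 7) for (x, y) = (2, 5).
LHS: y^2 = 5^2 mod 7 = 4
RHS: x^3 + 6 x + 5 = 2^3 + 6*2 + 5 mod 7 = 4
LHS = RHS

Yes, on the curve


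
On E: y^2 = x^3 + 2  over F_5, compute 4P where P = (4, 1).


k = 4 = 100_2 (binary, LSB first: 001)
Double-and-add from P = (4, 1):
  bit 0 = 0: acc unchanged = O
  bit 1 = 0: acc unchanged = O
  bit 2 = 1: acc = O + (3, 2) = (3, 2)

4P = (3, 2)


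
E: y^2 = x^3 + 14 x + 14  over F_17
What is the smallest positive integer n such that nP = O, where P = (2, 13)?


Compute successive multiples of P until we hit O:
  1P = (2, 13)
  2P = (14, 9)
  3P = (3, 10)
  4P = (4, 10)
  5P = (9, 6)
  6P = (7, 9)
  7P = (10, 7)
  8P = (13, 8)
  ... (continuing to 23P)
  23P = O

ord(P) = 23


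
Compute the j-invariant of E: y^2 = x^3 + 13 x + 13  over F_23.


Delta = -16(4 a^3 + 27 b^2) mod 23 = 8
-1728 * (4 a)^3 = -1728 * (4*13)^3 mod 23 = 19
j = 19 * 8^(-1) mod 23 = 11

j = 11 (mod 23)


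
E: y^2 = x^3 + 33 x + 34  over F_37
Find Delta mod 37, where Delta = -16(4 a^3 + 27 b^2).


4 a^3 + 27 b^2 = 4*33^3 + 27*34^2 = 143748 + 31212 = 174960
Delta = -16 * (174960) = -2799360
Delta mod 37 = 23

Delta = 23 (mod 37)


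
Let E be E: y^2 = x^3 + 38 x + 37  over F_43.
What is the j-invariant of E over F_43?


Delta = -16(4 a^3 + 27 b^2) mod 43 = 16
-1728 * (4 a)^3 = -1728 * (4*38)^3 mod 43 = 16
j = 16 * 16^(-1) mod 43 = 1

j = 1 (mod 43)


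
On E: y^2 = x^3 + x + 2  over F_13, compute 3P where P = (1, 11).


k = 3 = 11_2 (binary, LSB first: 11)
Double-and-add from P = (1, 11):
  bit 0 = 1: acc = O + (1, 11) = (1, 11)
  bit 1 = 1: acc = (1, 11) + (12, 0) = (1, 2)

3P = (1, 2)


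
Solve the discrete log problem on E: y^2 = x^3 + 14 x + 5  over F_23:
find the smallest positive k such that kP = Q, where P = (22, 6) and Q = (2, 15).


Enumerate multiples of P until we hit Q = (2, 15):
  1P = (22, 6)
  2P = (8, 10)
  3P = (2, 8)
  4P = (2, 15)
Match found at i = 4.

k = 4


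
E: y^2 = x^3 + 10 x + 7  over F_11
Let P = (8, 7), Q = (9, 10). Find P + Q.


P != Q, so use the chord formula.
s = (y2 - y1) / (x2 - x1) = (3) / (1) mod 11 = 3
x3 = s^2 - x1 - x2 mod 11 = 3^2 - 8 - 9 = 3
y3 = s (x1 - x3) - y1 mod 11 = 3 * (8 - 3) - 7 = 8

P + Q = (3, 8)


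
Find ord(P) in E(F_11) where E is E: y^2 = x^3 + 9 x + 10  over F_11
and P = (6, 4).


Compute successive multiples of P until we hit O:
  1P = (6, 4)
  2P = (2, 5)
  3P = (1, 3)
  4P = (8, 0)
  5P = (1, 8)
  6P = (2, 6)
  7P = (6, 7)
  8P = O

ord(P) = 8


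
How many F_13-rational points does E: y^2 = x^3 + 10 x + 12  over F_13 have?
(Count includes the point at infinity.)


For each x in F_13, count y with y^2 = x^3 + 10 x + 12 mod 13:
  x = 0: RHS = 12, y in [5, 8]  -> 2 point(s)
  x = 1: RHS = 10, y in [6, 7]  -> 2 point(s)
  x = 2: RHS = 1, y in [1, 12]  -> 2 point(s)
  x = 3: RHS = 4, y in [2, 11]  -> 2 point(s)
  x = 4: RHS = 12, y in [5, 8]  -> 2 point(s)
  x = 7: RHS = 9, y in [3, 10]  -> 2 point(s)
  x = 9: RHS = 12, y in [5, 8]  -> 2 point(s)
  x = 11: RHS = 10, y in [6, 7]  -> 2 point(s)
  x = 12: RHS = 1, y in [1, 12]  -> 2 point(s)
Affine points: 18. Add the point at infinity: total = 19.

#E(F_13) = 19


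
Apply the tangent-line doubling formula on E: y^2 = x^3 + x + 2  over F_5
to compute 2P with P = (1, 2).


Doubling: s = (3 x1^2 + a) / (2 y1)
s = (3*1^2 + 1) / (2*2) mod 5 = 1
x3 = s^2 - 2 x1 mod 5 = 1^2 - 2*1 = 4
y3 = s (x1 - x3) - y1 mod 5 = 1 * (1 - 4) - 2 = 0

2P = (4, 0)


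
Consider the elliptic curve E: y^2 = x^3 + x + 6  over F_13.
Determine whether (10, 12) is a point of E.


Check whether y^2 = x^3 + 1 x + 6 (mod 13) for (x, y) = (10, 12).
LHS: y^2 = 12^2 mod 13 = 1
RHS: x^3 + 1 x + 6 = 10^3 + 1*10 + 6 mod 13 = 2
LHS != RHS

No, not on the curve


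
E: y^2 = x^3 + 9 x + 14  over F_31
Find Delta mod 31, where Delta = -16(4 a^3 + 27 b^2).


4 a^3 + 27 b^2 = 4*9^3 + 27*14^2 = 2916 + 5292 = 8208
Delta = -16 * (8208) = -131328
Delta mod 31 = 19

Delta = 19 (mod 31)


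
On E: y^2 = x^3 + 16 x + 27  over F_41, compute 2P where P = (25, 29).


Doubling: s = (3 x1^2 + a) / (2 y1)
s = (3*25^2 + 16) / (2*29) mod 41 = 22
x3 = s^2 - 2 x1 mod 41 = 22^2 - 2*25 = 24
y3 = s (x1 - x3) - y1 mod 41 = 22 * (25 - 24) - 29 = 34

2P = (24, 34)


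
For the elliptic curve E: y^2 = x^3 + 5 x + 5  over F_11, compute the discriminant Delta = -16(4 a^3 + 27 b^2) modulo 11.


4 a^3 + 27 b^2 = 4*5^3 + 27*5^2 = 500 + 675 = 1175
Delta = -16 * (1175) = -18800
Delta mod 11 = 10

Delta = 10 (mod 11)


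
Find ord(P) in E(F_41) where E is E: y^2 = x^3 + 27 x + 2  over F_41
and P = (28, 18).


Compute successive multiples of P until we hit O:
  1P = (28, 18)
  2P = (8, 19)
  3P = (9, 20)
  4P = (24, 1)
  5P = (25, 5)
  6P = (25, 36)
  7P = (24, 40)
  8P = (9, 21)
  ... (continuing to 11P)
  11P = O

ord(P) = 11


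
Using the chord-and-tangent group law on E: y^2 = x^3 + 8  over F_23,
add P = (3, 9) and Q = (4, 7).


P != Q, so use the chord formula.
s = (y2 - y1) / (x2 - x1) = (21) / (1) mod 23 = 21
x3 = s^2 - x1 - x2 mod 23 = 21^2 - 3 - 4 = 20
y3 = s (x1 - x3) - y1 mod 23 = 21 * (3 - 20) - 9 = 2

P + Q = (20, 2)


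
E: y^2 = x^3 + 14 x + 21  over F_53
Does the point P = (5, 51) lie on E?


Check whether y^2 = x^3 + 14 x + 21 (mod 53) for (x, y) = (5, 51).
LHS: y^2 = 51^2 mod 53 = 4
RHS: x^3 + 14 x + 21 = 5^3 + 14*5 + 21 mod 53 = 4
LHS = RHS

Yes, on the curve


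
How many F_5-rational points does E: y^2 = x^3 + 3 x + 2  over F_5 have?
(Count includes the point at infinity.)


For each x in F_5, count y with y^2 = x^3 + 3 x + 2 mod 5:
  x = 1: RHS = 1, y in [1, 4]  -> 2 point(s)
  x = 2: RHS = 1, y in [1, 4]  -> 2 point(s)
Affine points: 4. Add the point at infinity: total = 5.

#E(F_5) = 5


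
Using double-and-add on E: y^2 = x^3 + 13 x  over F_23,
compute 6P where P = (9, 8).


k = 6 = 110_2 (binary, LSB first: 011)
Double-and-add from P = (9, 8):
  bit 0 = 0: acc unchanged = O
  bit 1 = 1: acc = O + (8, 8) = (8, 8)
  bit 2 = 1: acc = (8, 8) + (16, 16) = (0, 0)

6P = (0, 0)


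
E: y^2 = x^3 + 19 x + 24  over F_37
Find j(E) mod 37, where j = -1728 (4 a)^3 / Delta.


Delta = -16(4 a^3 + 27 b^2) mod 37 = 22
-1728 * (4 a)^3 = -1728 * (4*19)^3 mod 37 = 14
j = 14 * 22^(-1) mod 37 = 4

j = 4 (mod 37)


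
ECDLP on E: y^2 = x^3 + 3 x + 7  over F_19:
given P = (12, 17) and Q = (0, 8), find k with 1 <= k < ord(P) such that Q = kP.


Enumerate multiples of P until we hit Q = (0, 8):
  1P = (12, 17)
  2P = (0, 8)
Match found at i = 2.

k = 2


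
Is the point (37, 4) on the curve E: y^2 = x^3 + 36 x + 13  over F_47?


Check whether y^2 = x^3 + 36 x + 13 (mod 47) for (x, y) = (37, 4).
LHS: y^2 = 4^2 mod 47 = 16
RHS: x^3 + 36 x + 13 = 37^3 + 36*37 + 13 mod 47 = 16
LHS = RHS

Yes, on the curve


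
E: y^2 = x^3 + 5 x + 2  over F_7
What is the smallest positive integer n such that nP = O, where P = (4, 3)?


Compute successive multiples of P until we hit O:
  1P = (4, 3)
  2P = (1, 6)
  3P = (3, 3)
  4P = (0, 4)
  5P = (0, 3)
  6P = (3, 4)
  7P = (1, 1)
  8P = (4, 4)
  ... (continuing to 9P)
  9P = O

ord(P) = 9


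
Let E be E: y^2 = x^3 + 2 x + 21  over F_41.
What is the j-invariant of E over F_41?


Delta = -16(4 a^3 + 27 b^2) mod 41 = 36
-1728 * (4 a)^3 = -1728 * (4*2)^3 mod 41 = 3
j = 3 * 36^(-1) mod 41 = 24

j = 24 (mod 41)


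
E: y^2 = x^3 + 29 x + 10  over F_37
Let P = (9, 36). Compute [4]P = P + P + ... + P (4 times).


k = 4 = 100_2 (binary, LSB first: 001)
Double-and-add from P = (9, 36):
  bit 0 = 0: acc unchanged = O
  bit 1 = 0: acc unchanged = O
  bit 2 = 1: acc = O + (6, 17) = (6, 17)

4P = (6, 17)


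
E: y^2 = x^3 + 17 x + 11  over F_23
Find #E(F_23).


For each x in F_23, count y with y^2 = x^3 + 17 x + 11 mod 23:
  x = 1: RHS = 6, y in [11, 12]  -> 2 point(s)
  x = 7: RHS = 13, y in [6, 17]  -> 2 point(s)
  x = 10: RHS = 8, y in [10, 13]  -> 2 point(s)
  x = 14: RHS = 3, y in [7, 16]  -> 2 point(s)
  x = 16: RHS = 9, y in [3, 20]  -> 2 point(s)
  x = 18: RHS = 8, y in [10, 13]  -> 2 point(s)
  x = 20: RHS = 2, y in [5, 18]  -> 2 point(s)
  x = 22: RHS = 16, y in [4, 19]  -> 2 point(s)
Affine points: 16. Add the point at infinity: total = 17.

#E(F_23) = 17


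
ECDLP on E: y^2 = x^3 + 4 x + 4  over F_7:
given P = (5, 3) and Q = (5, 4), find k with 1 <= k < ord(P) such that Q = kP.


Enumerate multiples of P until we hit Q = (5, 4):
  1P = (5, 3)
  2P = (1, 3)
  3P = (1, 4)
  4P = (5, 4)
Match found at i = 4.

k = 4


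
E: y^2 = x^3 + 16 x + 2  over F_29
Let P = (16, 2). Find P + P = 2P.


Doubling: s = (3 x1^2 + a) / (2 y1)
s = (3*16^2 + 16) / (2*2) mod 29 = 22
x3 = s^2 - 2 x1 mod 29 = 22^2 - 2*16 = 17
y3 = s (x1 - x3) - y1 mod 29 = 22 * (16 - 17) - 2 = 5

2P = (17, 5)


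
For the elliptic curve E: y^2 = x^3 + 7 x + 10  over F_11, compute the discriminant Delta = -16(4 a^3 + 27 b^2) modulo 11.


4 a^3 + 27 b^2 = 4*7^3 + 27*10^2 = 1372 + 2700 = 4072
Delta = -16 * (4072) = -65152
Delta mod 11 = 1

Delta = 1 (mod 11)


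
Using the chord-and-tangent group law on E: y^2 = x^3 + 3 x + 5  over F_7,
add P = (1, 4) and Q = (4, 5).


P != Q, so use the chord formula.
s = (y2 - y1) / (x2 - x1) = (1) / (3) mod 7 = 5
x3 = s^2 - x1 - x2 mod 7 = 5^2 - 1 - 4 = 6
y3 = s (x1 - x3) - y1 mod 7 = 5 * (1 - 6) - 4 = 6

P + Q = (6, 6)


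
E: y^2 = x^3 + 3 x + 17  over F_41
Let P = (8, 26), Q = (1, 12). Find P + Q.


P != Q, so use the chord formula.
s = (y2 - y1) / (x2 - x1) = (27) / (34) mod 41 = 2
x3 = s^2 - x1 - x2 mod 41 = 2^2 - 8 - 1 = 36
y3 = s (x1 - x3) - y1 mod 41 = 2 * (8 - 36) - 26 = 0

P + Q = (36, 0)


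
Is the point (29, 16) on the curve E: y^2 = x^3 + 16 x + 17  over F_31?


Check whether y^2 = x^3 + 16 x + 17 (mod 31) for (x, y) = (29, 16).
LHS: y^2 = 16^2 mod 31 = 8
RHS: x^3 + 16 x + 17 = 29^3 + 16*29 + 17 mod 31 = 8
LHS = RHS

Yes, on the curve


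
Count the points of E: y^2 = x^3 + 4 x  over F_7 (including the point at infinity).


For each x in F_7, count y with y^2 = x^3 + 4 x + 0 mod 7:
  x = 0: RHS = 0, y in [0]  -> 1 point(s)
  x = 2: RHS = 2, y in [3, 4]  -> 2 point(s)
  x = 3: RHS = 4, y in [2, 5]  -> 2 point(s)
  x = 6: RHS = 2, y in [3, 4]  -> 2 point(s)
Affine points: 7. Add the point at infinity: total = 8.

#E(F_7) = 8


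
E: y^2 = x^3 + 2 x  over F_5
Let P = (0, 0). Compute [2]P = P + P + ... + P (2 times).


k = 2 = 10_2 (binary, LSB first: 01)
Double-and-add from P = (0, 0):
  bit 0 = 0: acc unchanged = O
  bit 1 = 1: acc = O + O = O

2P = O


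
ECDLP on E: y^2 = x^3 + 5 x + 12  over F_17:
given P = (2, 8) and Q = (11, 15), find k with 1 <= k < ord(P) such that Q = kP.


Enumerate multiples of P until we hit Q = (11, 15):
  1P = (2, 8)
  2P = (13, 9)
  3P = (11, 2)
  4P = (12, 10)
  5P = (1, 16)
  6P = (10, 5)
  7P = (7, 13)
  8P = (9, 2)
  9P = (5, 14)
  10P = (14, 2)
  11P = (14, 15)
  12P = (5, 3)
  13P = (9, 15)
  14P = (7, 4)
  15P = (10, 12)
  16P = (1, 1)
  17P = (12, 7)
  18P = (11, 15)
Match found at i = 18.

k = 18


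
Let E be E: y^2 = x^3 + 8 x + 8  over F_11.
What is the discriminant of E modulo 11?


4 a^3 + 27 b^2 = 4*8^3 + 27*8^2 = 2048 + 1728 = 3776
Delta = -16 * (3776) = -60416
Delta mod 11 = 7

Delta = 7 (mod 11)


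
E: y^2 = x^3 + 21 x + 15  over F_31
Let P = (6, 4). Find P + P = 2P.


Doubling: s = (3 x1^2 + a) / (2 y1)
s = (3*6^2 + 21) / (2*4) mod 31 = 20
x3 = s^2 - 2 x1 mod 31 = 20^2 - 2*6 = 16
y3 = s (x1 - x3) - y1 mod 31 = 20 * (6 - 16) - 4 = 13

2P = (16, 13)


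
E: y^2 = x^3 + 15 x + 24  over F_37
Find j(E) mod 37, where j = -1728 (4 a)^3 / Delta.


Delta = -16(4 a^3 + 27 b^2) mod 37 = 36
-1728 * (4 a)^3 = -1728 * (4*15)^3 mod 37 = 8
j = 8 * 36^(-1) mod 37 = 29

j = 29 (mod 37)
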